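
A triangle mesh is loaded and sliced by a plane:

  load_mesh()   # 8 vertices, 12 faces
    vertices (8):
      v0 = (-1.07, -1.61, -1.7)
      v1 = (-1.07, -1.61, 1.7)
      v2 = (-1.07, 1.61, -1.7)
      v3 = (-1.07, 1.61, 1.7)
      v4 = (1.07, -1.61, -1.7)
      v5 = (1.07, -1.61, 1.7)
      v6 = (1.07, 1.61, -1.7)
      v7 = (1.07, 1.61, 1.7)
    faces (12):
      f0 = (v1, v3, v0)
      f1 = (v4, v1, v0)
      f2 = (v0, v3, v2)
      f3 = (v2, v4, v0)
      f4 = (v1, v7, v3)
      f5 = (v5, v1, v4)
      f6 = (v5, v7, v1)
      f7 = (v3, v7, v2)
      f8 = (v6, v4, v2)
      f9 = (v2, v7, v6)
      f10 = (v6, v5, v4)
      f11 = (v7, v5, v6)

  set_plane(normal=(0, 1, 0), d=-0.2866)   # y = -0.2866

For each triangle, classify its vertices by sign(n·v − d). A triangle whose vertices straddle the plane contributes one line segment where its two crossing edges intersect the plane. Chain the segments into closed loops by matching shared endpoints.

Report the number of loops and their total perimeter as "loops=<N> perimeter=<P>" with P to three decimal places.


loops=1 perimeter=11.080

Straddling triangles (8 of 12):
  (v1,v3,v0) [-+-] → (-1.07, -0.2866, 1.7)–(-1.07, -0.2866, -0.302621)  len=2.0026
  (v0,v3,v2) [-++] → (-1.07, -0.2866, -0.302621)–(-1.07, -0.2866, -1.7)  len=1.3974
  (v2,v4,v0) [+--] → (0.190473, -0.2866, -1.7)–(-1.07, -0.2866, -1.7)  len=1.2605
  (v1,v7,v3) [-++] → (-0.190473, -0.2866, 1.7)–(-1.07, -0.2866, 1.7)  len=0.8795
  (v5,v7,v1) [-+-] → (1.07, -0.2866, 1.7)–(-0.190473, -0.2866, 1.7)  len=1.2605
  (v6,v4,v2) [+-+] → (1.07, -0.2866, -1.7)–(0.190473, -0.2866, -1.7)  len=0.8795
  (v6,v5,v4) [+--] → (1.07, -0.2866, 0.302621)–(1.07, -0.2866, -1.7)  len=2.0026
  (v7,v5,v6) [+-+] → (1.07, -0.2866, 1.7)–(1.07, -0.2866, 0.302621)  len=1.3974

Chained into 1 loop(s):
  loop 1: 8 segments, perimeter = 11.0800
Total perimeter = 11.080


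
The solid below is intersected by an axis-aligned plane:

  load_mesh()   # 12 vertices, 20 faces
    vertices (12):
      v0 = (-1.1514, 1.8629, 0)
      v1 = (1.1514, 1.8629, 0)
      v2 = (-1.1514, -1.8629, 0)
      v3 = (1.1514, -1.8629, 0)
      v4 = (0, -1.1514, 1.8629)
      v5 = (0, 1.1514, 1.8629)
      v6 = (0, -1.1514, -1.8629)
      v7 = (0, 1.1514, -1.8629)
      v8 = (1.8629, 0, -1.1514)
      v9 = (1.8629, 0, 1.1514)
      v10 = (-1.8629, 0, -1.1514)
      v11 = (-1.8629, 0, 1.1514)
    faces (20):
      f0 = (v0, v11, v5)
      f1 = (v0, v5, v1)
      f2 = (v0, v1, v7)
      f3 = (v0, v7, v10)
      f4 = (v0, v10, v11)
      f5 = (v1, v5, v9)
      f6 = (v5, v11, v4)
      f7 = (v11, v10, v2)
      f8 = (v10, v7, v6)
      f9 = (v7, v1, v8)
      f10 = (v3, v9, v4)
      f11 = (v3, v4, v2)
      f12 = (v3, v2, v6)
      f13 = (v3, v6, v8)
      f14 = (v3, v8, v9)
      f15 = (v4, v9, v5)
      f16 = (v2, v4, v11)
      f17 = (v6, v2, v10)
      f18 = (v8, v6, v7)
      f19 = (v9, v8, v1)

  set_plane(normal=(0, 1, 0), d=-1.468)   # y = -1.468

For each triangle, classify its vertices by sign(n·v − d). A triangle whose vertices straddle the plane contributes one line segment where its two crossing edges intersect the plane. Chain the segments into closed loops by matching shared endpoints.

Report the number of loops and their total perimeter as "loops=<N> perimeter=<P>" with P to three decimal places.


Straddling triangles (8 of 20):
  (v11,v10,v2) [++-] → (-1.30222, -1.468, -0.244075)–(-1.30222, -1.468, 0.244075)  len=0.4882
  (v3,v9,v4) [-++] → (1.30222, -1.468, 0.244075)–(0.512345, -1.468, 1.03396)  len=1.1171
  (v3,v4,v2) [-+-] → (0.512345, -1.468, 1.03396)–(-0.512345, -1.468, 1.03396)  len=1.0247
  (v3,v2,v6) [--+] → (-0.512345, -1.468, -1.03396)–(0.512345, -1.468, -1.03396)  len=1.0247
  (v3,v6,v8) [-++] → (0.512345, -1.468, -1.03396)–(1.30222, -1.468, -0.244075)  len=1.1171
  (v3,v8,v9) [-++] → (1.30222, -1.468, -0.244075)–(1.30222, -1.468, 0.244075)  len=0.4882
  (v2,v4,v11) [-++] → (-0.512345, -1.468, 1.03396)–(-1.30222, -1.468, 0.244075)  len=1.1171
  (v6,v2,v10) [+-+] → (-0.512345, -1.468, -1.03396)–(-1.30222, -1.468, -0.244075)  len=1.1171

Chained into 1 loop(s):
  loop 1: 8 segments, perimeter = 7.4939
Total perimeter = 7.494

loops=1 perimeter=7.494


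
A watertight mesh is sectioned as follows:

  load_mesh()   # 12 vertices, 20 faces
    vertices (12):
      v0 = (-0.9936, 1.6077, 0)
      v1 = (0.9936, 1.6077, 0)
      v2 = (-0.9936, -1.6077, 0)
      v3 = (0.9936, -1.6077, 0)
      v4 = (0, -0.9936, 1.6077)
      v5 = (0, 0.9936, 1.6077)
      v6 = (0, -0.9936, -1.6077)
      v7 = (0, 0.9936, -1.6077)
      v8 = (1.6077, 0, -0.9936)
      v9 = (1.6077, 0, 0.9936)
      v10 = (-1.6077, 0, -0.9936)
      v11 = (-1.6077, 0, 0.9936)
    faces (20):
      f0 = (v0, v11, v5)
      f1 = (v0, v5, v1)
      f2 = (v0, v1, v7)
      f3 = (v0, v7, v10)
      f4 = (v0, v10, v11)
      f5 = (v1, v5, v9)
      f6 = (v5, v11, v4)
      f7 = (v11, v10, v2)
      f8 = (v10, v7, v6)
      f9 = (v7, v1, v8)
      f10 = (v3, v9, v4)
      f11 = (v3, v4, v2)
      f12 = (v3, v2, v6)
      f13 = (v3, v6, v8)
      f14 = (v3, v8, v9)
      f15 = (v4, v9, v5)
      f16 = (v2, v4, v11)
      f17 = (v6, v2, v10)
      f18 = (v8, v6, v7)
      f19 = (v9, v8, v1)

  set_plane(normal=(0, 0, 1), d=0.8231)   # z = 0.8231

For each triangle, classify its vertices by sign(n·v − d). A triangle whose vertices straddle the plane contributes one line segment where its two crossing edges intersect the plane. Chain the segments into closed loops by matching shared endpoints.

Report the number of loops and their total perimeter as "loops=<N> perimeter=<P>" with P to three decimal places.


Straddling triangles (10 of 20):
  (v0,v11,v5) [-++] → (-1.50232, 0.275878, 0.8231)–(-0.484903, 1.2933, 0.8231)  len=1.4388
  (v0,v5,v1) [-+-] → (-0.484903, 1.2933, 0.8231)–(0.484903, 1.2933, 0.8231)  len=0.9698
  (v0,v10,v11) [--+] → (-1.6077, 0, 0.8231)–(-1.50232, 0.275878, 0.8231)  len=0.2953
  (v1,v5,v9) [-++] → (0.484903, 1.2933, 0.8231)–(1.50232, 0.275878, 0.8231)  len=1.4388
  (v11,v10,v2) [+--] → (-1.6077, 0, 0.8231)–(-1.50232, -0.275878, 0.8231)  len=0.2953
  (v3,v9,v4) [-++] → (1.50232, -0.275878, 0.8231)–(0.484903, -1.2933, 0.8231)  len=1.4388
  (v3,v4,v2) [-+-] → (0.484903, -1.2933, 0.8231)–(-0.484903, -1.2933, 0.8231)  len=0.9698
  (v3,v8,v9) [--+] → (1.6077, 0, 0.8231)–(1.50232, -0.275878, 0.8231)  len=0.2953
  (v2,v4,v11) [-++] → (-0.484903, -1.2933, 0.8231)–(-1.50232, -0.275878, 0.8231)  len=1.4388
  (v9,v8,v1) [+--] → (1.6077, 0, 0.8231)–(1.50232, 0.275878, 0.8231)  len=0.2953

Chained into 1 loop(s):
  loop 1: 10 segments, perimeter = 8.8763
Total perimeter = 8.876

loops=1 perimeter=8.876


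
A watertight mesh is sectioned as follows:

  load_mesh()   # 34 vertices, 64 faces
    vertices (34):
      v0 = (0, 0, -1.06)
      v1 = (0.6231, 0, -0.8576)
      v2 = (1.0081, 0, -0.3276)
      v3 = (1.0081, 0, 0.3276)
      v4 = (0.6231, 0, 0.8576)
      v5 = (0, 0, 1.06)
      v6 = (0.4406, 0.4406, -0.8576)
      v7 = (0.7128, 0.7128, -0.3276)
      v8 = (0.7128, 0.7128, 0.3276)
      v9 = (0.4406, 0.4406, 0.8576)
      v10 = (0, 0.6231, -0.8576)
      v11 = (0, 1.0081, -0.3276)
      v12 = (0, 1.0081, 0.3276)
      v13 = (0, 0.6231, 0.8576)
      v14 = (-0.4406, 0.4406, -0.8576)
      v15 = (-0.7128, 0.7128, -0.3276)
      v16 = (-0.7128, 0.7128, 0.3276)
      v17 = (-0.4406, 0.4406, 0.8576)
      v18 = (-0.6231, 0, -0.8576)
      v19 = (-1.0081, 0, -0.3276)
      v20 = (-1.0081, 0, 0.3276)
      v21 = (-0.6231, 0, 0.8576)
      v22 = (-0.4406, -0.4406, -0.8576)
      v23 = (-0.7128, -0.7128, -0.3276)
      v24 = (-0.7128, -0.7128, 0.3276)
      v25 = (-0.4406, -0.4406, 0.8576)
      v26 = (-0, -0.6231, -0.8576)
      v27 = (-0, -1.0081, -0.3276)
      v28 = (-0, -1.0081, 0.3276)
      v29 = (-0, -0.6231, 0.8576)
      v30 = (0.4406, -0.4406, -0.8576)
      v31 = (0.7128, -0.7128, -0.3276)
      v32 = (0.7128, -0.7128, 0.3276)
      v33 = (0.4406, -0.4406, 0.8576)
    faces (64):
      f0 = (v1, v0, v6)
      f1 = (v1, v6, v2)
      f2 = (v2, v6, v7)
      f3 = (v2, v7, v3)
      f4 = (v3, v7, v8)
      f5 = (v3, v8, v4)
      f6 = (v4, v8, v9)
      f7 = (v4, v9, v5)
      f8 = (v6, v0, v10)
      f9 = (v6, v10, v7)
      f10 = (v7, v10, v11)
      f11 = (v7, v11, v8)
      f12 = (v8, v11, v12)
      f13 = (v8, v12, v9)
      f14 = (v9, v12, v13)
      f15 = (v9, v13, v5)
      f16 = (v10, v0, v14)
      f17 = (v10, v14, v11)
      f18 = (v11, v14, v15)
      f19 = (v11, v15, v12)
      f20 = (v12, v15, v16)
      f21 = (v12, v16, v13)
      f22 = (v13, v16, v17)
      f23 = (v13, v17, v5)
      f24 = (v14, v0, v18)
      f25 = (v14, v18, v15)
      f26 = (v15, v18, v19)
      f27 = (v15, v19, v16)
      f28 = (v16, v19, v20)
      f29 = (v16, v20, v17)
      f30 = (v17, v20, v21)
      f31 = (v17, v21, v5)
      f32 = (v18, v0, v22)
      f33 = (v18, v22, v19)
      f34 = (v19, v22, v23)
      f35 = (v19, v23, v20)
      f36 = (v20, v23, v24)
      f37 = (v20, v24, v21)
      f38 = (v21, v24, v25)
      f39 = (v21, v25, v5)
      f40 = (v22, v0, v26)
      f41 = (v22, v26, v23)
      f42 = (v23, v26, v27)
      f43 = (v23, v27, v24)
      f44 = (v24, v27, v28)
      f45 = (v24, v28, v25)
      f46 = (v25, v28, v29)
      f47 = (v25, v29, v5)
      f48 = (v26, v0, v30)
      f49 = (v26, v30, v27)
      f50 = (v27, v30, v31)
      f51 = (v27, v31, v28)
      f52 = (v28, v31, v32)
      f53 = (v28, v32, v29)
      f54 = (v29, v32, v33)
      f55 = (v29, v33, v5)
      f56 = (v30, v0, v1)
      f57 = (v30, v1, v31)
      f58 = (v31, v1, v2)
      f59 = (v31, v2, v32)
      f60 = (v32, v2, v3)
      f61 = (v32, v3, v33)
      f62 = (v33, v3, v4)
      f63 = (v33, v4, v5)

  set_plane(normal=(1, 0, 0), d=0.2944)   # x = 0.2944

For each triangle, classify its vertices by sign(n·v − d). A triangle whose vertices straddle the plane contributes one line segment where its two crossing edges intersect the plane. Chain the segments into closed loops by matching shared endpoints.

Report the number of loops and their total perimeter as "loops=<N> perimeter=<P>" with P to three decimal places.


loops=1 perimeter=5.988

Straddling triangles (20 of 64):
  (v1,v0,v6) [+-+] → (0.2944, 0, -0.964371)–(0.2944, 0.2944, -0.92476)  len=0.2971
  (v4,v9,v5) [++-] → (0.2944, 0.2944, 0.92476)–(0.2944, 0, 0.964371)  len=0.2971
  (v6,v0,v10) [+--] → (0.2944, 0.2944, -0.92476)–(0.2944, 0.501157, -0.8576)  len=0.2174
  (v6,v10,v7) [+-+] → (0.2944, 0.501157, -0.8576)–(0.2944, 0.660148, -0.6387)  len=0.2705
  (v7,v10,v11) [+--] → (0.2944, 0.660148, -0.6387)–(0.2944, 0.886135, -0.3276)  len=0.3845
  (v7,v11,v8) [+-+] → (0.2944, 0.886135, -0.3276)–(0.2944, 0.886135, -0.0569899)  len=0.2706
  (v8,v11,v12) [+--] → (0.2944, 0.886135, -0.0569899)–(0.2944, 0.886135, 0.3276)  len=0.3846
  (v8,v12,v9) [+-+] → (0.2944, 0.886135, 0.3276)–(0.2944, 0.628908, 0.681735)  len=0.4377
  (v9,v12,v13) [+--] → (0.2944, 0.628908, 0.681735)–(0.2944, 0.501157, 0.8576)  len=0.2174
  (v9,v13,v5) [+--] → (0.2944, 0.501157, 0.8576)–(0.2944, 0.2944, 0.92476)  len=0.2174
  (v26,v0,v30) [--+] → (0.2944, -0.2944, -0.92476)–(0.2944, -0.501157, -0.8576)  len=0.2174
  (v26,v30,v27) [-+-] → (0.2944, -0.501157, -0.8576)–(0.2944, -0.628908, -0.681735)  len=0.2174
  (v27,v30,v31) [-++] → (0.2944, -0.628908, -0.681735)–(0.2944, -0.886135, -0.3276)  len=0.4377
  (v27,v31,v28) [-+-] → (0.2944, -0.886135, -0.3276)–(0.2944, -0.886135, 0.0569899)  len=0.3846
  (v28,v31,v32) [-++] → (0.2944, -0.886135, 0.0569899)–(0.2944, -0.886135, 0.3276)  len=0.2706
  (v28,v32,v29) [-+-] → (0.2944, -0.886135, 0.3276)–(0.2944, -0.660148, 0.6387)  len=0.3845
  (v29,v32,v33) [-++] → (0.2944, -0.660148, 0.6387)–(0.2944, -0.501157, 0.8576)  len=0.2705
  (v29,v33,v5) [-+-] → (0.2944, -0.501157, 0.8576)–(0.2944, -0.2944, 0.92476)  len=0.2174
  (v30,v0,v1) [+-+] → (0.2944, -0.2944, -0.92476)–(0.2944, 0, -0.964371)  len=0.2971
  (v33,v4,v5) [++-] → (0.2944, 0, 0.964371)–(0.2944, -0.2944, 0.92476)  len=0.2971

Chained into 1 loop(s):
  loop 1: 20 segments, perimeter = 5.9884
Total perimeter = 5.988


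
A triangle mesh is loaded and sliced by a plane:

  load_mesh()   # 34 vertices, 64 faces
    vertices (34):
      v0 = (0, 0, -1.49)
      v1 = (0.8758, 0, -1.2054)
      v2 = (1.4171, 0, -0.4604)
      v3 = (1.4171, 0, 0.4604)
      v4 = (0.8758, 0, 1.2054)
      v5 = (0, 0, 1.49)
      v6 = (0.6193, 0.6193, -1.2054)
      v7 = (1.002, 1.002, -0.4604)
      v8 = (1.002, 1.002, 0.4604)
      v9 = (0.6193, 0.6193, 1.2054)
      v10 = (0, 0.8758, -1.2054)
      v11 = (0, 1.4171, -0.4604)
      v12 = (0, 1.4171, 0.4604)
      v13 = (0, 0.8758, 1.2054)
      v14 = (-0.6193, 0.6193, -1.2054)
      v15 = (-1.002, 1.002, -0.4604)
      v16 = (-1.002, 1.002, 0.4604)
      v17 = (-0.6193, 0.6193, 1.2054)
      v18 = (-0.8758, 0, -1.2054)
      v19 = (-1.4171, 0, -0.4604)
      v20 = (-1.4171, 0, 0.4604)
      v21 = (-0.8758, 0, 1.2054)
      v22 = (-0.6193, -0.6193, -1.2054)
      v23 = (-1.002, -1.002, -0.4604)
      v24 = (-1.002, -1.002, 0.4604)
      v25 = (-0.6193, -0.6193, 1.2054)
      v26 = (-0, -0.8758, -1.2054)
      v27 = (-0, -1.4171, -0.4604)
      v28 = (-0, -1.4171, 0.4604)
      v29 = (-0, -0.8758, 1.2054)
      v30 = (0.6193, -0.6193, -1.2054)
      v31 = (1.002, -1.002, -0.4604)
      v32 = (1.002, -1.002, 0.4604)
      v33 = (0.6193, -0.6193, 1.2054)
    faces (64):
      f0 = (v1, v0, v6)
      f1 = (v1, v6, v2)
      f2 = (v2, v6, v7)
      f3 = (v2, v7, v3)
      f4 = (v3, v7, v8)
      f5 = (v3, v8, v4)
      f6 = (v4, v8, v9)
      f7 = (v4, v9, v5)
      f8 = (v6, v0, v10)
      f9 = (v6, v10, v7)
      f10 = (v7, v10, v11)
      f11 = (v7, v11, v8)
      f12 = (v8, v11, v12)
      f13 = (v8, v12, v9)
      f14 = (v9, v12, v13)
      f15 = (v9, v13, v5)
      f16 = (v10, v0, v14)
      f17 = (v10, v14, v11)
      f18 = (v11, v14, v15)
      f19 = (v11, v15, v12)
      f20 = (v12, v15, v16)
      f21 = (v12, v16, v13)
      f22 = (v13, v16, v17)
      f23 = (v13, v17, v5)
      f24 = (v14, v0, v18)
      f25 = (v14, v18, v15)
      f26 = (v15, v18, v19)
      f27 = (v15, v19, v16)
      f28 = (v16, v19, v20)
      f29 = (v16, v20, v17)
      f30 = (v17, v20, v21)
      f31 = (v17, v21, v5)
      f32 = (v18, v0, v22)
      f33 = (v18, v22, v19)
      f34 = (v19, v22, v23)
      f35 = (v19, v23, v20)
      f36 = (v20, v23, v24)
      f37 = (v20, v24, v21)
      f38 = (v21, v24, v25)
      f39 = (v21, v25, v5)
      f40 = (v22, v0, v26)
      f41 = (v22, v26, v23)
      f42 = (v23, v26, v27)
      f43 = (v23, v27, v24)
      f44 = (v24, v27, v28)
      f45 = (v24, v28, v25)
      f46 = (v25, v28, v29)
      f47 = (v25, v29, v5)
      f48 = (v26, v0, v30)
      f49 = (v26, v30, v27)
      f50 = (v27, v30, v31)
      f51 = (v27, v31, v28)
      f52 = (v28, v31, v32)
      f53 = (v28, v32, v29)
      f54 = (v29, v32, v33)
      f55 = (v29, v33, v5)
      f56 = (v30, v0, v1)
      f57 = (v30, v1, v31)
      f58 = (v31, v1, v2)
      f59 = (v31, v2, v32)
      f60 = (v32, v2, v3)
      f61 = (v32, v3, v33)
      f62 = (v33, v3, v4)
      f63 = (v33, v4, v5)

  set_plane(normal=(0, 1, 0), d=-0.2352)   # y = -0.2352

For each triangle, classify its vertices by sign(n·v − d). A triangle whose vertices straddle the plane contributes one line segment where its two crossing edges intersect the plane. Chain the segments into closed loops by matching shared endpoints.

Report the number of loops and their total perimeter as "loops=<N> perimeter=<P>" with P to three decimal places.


loops=1 perimeter=8.759

Straddling triangles (20 of 64):
  (v18,v0,v22) [++-] → (-0.2352, -0.2352, -1.38191)–(-0.778385, -0.2352, -1.2054)  len=0.5711
  (v18,v22,v19) [+-+] → (-0.778385, -0.2352, -1.2054)–(-1.11411, -0.2352, -0.743339)  len=0.5711
  (v19,v22,v23) [+--] → (-1.11411, -0.2352, -0.743339)–(-1.31966, -0.2352, -0.4604)  len=0.3497
  (v19,v23,v20) [+-+] → (-1.31966, -0.2352, -0.4604)–(-1.31966, -0.2352, 0.24426)  len=0.7047
  (v20,v23,v24) [+--] → (-1.31966, -0.2352, 0.24426)–(-1.31966, -0.2352, 0.4604)  len=0.2161
  (v20,v24,v21) [+-+] → (-1.31966, -0.2352, 0.4604)–(-0.905423, -0.2352, 1.03053)  len=0.7047
  (v21,v24,v25) [+--] → (-0.905423, -0.2352, 1.03053)–(-0.778385, -0.2352, 1.2054)  len=0.2161
  (v21,v25,v5) [+-+] → (-0.778385, -0.2352, 1.2054)–(-0.2352, -0.2352, 1.38191)  len=0.5711
  (v22,v0,v26) [-+-] → (-0.2352, -0.2352, -1.38191)–(0, -0.2352, -1.41357)  len=0.2373
  (v25,v29,v5) [--+] → (0, -0.2352, 1.41357)–(-0.2352, -0.2352, 1.38191)  len=0.2373
  (v26,v0,v30) [-+-] → (0, -0.2352, -1.41357)–(0.2352, -0.2352, -1.38191)  len=0.2373
  (v29,v33,v5) [--+] → (0.2352, -0.2352, 1.38191)–(0, -0.2352, 1.41357)  len=0.2373
  (v30,v0,v1) [-++] → (0.2352, -0.2352, -1.38191)–(0.778385, -0.2352, -1.2054)  len=0.5711
  (v30,v1,v31) [-+-] → (0.778385, -0.2352, -1.2054)–(0.905423, -0.2352, -1.03053)  len=0.2161
  (v31,v1,v2) [-++] → (0.905423, -0.2352, -1.03053)–(1.31966, -0.2352, -0.4604)  len=0.7047
  (v31,v2,v32) [-+-] → (1.31966, -0.2352, -0.4604)–(1.31966, -0.2352, -0.24426)  len=0.2161
  (v32,v2,v3) [-++] → (1.31966, -0.2352, -0.24426)–(1.31966, -0.2352, 0.4604)  len=0.7047
  (v32,v3,v33) [-+-] → (1.31966, -0.2352, 0.4604)–(1.11411, -0.2352, 0.743339)  len=0.3497
  (v33,v3,v4) [-++] → (1.11411, -0.2352, 0.743339)–(0.778385, -0.2352, 1.2054)  len=0.5711
  (v33,v4,v5) [-++] → (0.778385, -0.2352, 1.2054)–(0.2352, -0.2352, 1.38191)  len=0.5711

Chained into 1 loop(s):
  loop 1: 20 segments, perimeter = 8.7590
Total perimeter = 8.759


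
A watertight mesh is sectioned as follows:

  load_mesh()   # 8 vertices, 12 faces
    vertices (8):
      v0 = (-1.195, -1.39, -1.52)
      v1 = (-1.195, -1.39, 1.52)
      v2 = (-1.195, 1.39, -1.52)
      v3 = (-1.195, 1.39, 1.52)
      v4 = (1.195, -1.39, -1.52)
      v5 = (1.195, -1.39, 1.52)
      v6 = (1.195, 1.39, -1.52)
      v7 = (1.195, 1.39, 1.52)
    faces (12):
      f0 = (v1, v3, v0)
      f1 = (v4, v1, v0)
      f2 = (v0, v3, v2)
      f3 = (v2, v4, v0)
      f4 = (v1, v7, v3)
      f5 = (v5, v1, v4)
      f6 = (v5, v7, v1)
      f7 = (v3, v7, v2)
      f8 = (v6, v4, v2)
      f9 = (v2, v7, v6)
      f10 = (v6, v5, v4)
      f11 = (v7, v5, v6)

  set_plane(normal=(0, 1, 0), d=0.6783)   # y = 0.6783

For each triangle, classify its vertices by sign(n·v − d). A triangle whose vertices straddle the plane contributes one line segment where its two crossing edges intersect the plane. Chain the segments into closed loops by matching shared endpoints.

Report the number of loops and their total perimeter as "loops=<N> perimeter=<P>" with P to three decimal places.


Straddling triangles (8 of 12):
  (v1,v3,v0) [-+-] → (-1.195, 0.6783, 1.52)–(-1.195, 0.6783, 0.741738)  len=0.7783
  (v0,v3,v2) [-++] → (-1.195, 0.6783, 0.741738)–(-1.195, 0.6783, -1.52)  len=2.2617
  (v2,v4,v0) [+--] → (-0.583143, 0.6783, -1.52)–(-1.195, 0.6783, -1.52)  len=0.6119
  (v1,v7,v3) [-++] → (0.583143, 0.6783, 1.52)–(-1.195, 0.6783, 1.52)  len=1.7781
  (v5,v7,v1) [-+-] → (1.195, 0.6783, 1.52)–(0.583143, 0.6783, 1.52)  len=0.6119
  (v6,v4,v2) [+-+] → (1.195, 0.6783, -1.52)–(-0.583143, 0.6783, -1.52)  len=1.7781
  (v6,v5,v4) [+--] → (1.195, 0.6783, -0.741738)–(1.195, 0.6783, -1.52)  len=0.7783
  (v7,v5,v6) [+-+] → (1.195, 0.6783, 1.52)–(1.195, 0.6783, -0.741738)  len=2.2617

Chained into 1 loop(s):
  loop 1: 8 segments, perimeter = 10.8600
Total perimeter = 10.860

loops=1 perimeter=10.860


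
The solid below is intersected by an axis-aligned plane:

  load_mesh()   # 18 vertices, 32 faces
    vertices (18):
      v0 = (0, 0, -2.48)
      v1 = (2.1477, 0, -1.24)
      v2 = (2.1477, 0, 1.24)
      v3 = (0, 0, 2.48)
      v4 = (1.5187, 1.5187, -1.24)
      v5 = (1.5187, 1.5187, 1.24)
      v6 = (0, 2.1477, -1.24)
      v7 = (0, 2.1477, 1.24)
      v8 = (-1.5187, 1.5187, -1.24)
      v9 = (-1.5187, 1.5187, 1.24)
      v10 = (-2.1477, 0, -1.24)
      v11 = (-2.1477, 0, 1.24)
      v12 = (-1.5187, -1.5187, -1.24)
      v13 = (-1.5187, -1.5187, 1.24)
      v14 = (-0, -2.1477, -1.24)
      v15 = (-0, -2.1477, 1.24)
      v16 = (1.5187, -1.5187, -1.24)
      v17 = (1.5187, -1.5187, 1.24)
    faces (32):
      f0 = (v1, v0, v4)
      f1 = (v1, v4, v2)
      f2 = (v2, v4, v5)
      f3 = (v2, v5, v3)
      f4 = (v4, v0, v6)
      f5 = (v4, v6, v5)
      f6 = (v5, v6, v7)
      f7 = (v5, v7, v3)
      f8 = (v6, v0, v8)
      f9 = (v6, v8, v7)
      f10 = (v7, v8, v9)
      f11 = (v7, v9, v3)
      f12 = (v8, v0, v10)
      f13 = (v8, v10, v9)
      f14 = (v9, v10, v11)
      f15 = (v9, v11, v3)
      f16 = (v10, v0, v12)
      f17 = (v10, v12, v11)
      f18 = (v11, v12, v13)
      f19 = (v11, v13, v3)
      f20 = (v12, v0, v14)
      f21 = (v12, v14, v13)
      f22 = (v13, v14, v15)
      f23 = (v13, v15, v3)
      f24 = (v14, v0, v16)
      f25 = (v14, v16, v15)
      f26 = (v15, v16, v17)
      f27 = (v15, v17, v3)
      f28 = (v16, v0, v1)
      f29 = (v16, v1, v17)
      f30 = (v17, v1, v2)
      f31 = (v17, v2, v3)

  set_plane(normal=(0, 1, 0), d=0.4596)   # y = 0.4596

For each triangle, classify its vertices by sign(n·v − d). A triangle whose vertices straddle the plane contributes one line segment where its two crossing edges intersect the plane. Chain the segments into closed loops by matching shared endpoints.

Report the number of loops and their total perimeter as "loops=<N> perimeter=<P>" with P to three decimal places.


loops=1 perimeter=13.768

Straddling triangles (12 of 32):
  (v1,v0,v4) [--+] → (0.4596, 0.4596, -2.10474)–(1.95735, 0.4596, -1.24)  len=1.7295
  (v1,v4,v2) [-+-] → (1.95735, 0.4596, -1.24)–(1.95735, 0.4596, 0.489484)  len=1.7295
  (v2,v4,v5) [-++] → (1.95735, 0.4596, 0.489484)–(1.95735, 0.4596, 1.24)  len=0.7505
  (v2,v5,v3) [-+-] → (1.95735, 0.4596, 1.24)–(0.4596, 0.4596, 2.10474)  len=1.7295
  (v4,v0,v6) [+-+] → (0.4596, 0.4596, -2.10474)–(0, 0.4596, -2.21464)  len=0.4726
  (v5,v7,v3) [++-] → (0, 0.4596, 2.21464)–(0.4596, 0.4596, 2.10474)  len=0.4726
  (v6,v0,v8) [+-+] → (0, 0.4596, -2.21464)–(-0.4596, 0.4596, -2.10474)  len=0.4726
  (v7,v9,v3) [++-] → (-0.4596, 0.4596, 2.10474)–(0, 0.4596, 2.21464)  len=0.4726
  (v8,v0,v10) [+--] → (-0.4596, 0.4596, -2.10474)–(-1.95735, 0.4596, -1.24)  len=1.7295
  (v8,v10,v9) [+-+] → (-1.95735, 0.4596, -1.24)–(-1.95735, 0.4596, -0.489484)  len=0.7505
  (v9,v10,v11) [+--] → (-1.95735, 0.4596, -0.489484)–(-1.95735, 0.4596, 1.24)  len=1.7295
  (v9,v11,v3) [+--] → (-1.95735, 0.4596, 1.24)–(-0.4596, 0.4596, 2.10474)  len=1.7295

Chained into 1 loop(s):
  loop 1: 12 segments, perimeter = 13.7681
Total perimeter = 13.768


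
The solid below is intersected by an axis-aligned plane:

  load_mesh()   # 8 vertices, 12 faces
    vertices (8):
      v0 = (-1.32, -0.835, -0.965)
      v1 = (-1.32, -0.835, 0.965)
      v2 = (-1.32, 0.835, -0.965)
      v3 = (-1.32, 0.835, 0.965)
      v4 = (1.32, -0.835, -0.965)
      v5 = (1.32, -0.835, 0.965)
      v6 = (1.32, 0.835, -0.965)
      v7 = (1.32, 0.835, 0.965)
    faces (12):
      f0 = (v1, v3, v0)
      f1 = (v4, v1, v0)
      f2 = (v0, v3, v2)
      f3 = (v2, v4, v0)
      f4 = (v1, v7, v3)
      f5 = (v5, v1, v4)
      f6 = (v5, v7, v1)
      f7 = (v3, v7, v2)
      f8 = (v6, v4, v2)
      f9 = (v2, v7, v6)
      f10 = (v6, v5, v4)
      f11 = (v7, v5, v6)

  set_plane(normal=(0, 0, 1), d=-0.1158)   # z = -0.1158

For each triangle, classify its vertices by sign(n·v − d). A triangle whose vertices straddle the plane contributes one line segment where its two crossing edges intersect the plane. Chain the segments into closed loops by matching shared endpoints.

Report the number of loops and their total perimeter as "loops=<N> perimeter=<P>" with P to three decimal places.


Straddling triangles (8 of 12):
  (v1,v3,v0) [++-] → (-1.32, -0.1002, -0.1158)–(-1.32, -0.835, -0.1158)  len=0.7348
  (v4,v1,v0) [-+-] → (0.1584, -0.835, -0.1158)–(-1.32, -0.835, -0.1158)  len=1.4784
  (v0,v3,v2) [-+-] → (-1.32, -0.1002, -0.1158)–(-1.32, 0.835, -0.1158)  len=0.9352
  (v5,v1,v4) [++-] → (0.1584, -0.835, -0.1158)–(1.32, -0.835, -0.1158)  len=1.1616
  (v3,v7,v2) [++-] → (-0.1584, 0.835, -0.1158)–(-1.32, 0.835, -0.1158)  len=1.1616
  (v2,v7,v6) [-+-] → (-0.1584, 0.835, -0.1158)–(1.32, 0.835, -0.1158)  len=1.4784
  (v6,v5,v4) [-+-] → (1.32, 0.1002, -0.1158)–(1.32, -0.835, -0.1158)  len=0.9352
  (v7,v5,v6) [++-] → (1.32, 0.1002, -0.1158)–(1.32, 0.835, -0.1158)  len=0.7348

Chained into 1 loop(s):
  loop 1: 8 segments, perimeter = 8.6200
Total perimeter = 8.620

loops=1 perimeter=8.620


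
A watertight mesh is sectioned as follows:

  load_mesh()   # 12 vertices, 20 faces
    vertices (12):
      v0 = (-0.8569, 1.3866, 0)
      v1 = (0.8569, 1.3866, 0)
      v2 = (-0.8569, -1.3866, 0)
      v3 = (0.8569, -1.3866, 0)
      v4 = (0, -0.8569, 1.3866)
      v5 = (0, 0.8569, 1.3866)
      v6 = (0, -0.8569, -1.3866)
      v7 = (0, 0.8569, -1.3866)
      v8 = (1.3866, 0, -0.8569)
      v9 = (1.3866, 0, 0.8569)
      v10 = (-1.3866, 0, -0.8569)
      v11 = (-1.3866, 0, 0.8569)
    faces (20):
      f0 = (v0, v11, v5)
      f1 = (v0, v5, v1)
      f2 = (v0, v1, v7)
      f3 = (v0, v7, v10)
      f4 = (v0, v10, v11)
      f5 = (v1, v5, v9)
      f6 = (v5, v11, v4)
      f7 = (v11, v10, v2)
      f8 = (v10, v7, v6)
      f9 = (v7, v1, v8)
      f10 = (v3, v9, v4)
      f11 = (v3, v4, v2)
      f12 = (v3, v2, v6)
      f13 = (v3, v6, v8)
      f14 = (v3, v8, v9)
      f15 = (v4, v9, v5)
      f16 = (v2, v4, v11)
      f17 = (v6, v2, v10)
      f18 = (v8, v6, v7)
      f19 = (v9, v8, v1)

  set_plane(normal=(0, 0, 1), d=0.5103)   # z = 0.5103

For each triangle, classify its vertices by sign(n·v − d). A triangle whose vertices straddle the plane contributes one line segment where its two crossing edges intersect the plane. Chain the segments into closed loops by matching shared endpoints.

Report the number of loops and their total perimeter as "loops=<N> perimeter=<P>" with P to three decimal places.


Straddling triangles (10 of 20):
  (v0,v11,v5) [-++] → (-1.17235, 0.560854, 0.5103)–(-0.541542, 1.19166, 0.5103)  len=0.8921
  (v0,v5,v1) [-+-] → (-0.541542, 1.19166, 0.5103)–(0.541542, 1.19166, 0.5103)  len=1.0831
  (v0,v10,v11) [--+] → (-1.3866, 0, 0.5103)–(-1.17235, 0.560854, 0.5103)  len=0.6004
  (v1,v5,v9) [-++] → (0.541542, 1.19166, 0.5103)–(1.17235, 0.560854, 0.5103)  len=0.8921
  (v11,v10,v2) [+--] → (-1.3866, 0, 0.5103)–(-1.17235, -0.560854, 0.5103)  len=0.6004
  (v3,v9,v4) [-++] → (1.17235, -0.560854, 0.5103)–(0.541542, -1.19166, 0.5103)  len=0.8921
  (v3,v4,v2) [-+-] → (0.541542, -1.19166, 0.5103)–(-0.541542, -1.19166, 0.5103)  len=1.0831
  (v3,v8,v9) [--+] → (1.3866, 0, 0.5103)–(1.17235, -0.560854, 0.5103)  len=0.6004
  (v2,v4,v11) [-++] → (-0.541542, -1.19166, 0.5103)–(-1.17235, -0.560854, 0.5103)  len=0.8921
  (v9,v8,v1) [+--] → (1.3866, 0, 0.5103)–(1.17235, 0.560854, 0.5103)  len=0.6004

Chained into 1 loop(s):
  loop 1: 10 segments, perimeter = 8.1361
Total perimeter = 8.136

loops=1 perimeter=8.136


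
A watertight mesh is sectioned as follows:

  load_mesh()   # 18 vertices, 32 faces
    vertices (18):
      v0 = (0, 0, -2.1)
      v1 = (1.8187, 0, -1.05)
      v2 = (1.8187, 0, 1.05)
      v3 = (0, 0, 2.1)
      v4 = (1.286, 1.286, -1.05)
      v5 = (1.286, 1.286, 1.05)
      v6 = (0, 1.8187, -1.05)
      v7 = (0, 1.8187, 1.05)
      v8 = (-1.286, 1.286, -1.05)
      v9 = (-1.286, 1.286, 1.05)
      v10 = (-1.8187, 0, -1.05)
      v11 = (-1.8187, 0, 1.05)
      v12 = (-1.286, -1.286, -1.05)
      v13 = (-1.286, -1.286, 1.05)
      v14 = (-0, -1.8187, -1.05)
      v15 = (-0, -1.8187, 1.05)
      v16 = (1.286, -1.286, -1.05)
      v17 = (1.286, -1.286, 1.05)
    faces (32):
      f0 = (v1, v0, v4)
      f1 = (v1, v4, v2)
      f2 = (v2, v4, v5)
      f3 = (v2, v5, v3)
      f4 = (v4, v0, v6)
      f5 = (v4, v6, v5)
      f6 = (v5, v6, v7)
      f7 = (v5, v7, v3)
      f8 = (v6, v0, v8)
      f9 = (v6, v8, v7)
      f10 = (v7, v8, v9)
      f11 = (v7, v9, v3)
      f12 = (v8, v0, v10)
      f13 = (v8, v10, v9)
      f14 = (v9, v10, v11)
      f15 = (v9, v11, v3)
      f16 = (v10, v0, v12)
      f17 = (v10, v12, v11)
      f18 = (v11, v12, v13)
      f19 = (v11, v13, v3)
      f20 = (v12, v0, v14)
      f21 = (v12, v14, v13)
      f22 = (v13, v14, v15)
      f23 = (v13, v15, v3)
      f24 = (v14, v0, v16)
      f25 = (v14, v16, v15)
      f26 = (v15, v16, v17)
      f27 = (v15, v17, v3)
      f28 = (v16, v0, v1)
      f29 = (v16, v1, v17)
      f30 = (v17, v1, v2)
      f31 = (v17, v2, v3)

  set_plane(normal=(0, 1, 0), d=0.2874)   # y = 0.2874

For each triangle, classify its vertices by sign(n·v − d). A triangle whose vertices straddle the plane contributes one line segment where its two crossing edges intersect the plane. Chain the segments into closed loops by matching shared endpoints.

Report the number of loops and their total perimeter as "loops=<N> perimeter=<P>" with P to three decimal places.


Straddling triangles (12 of 32):
  (v1,v0,v4) [--+] → (0.2874, 0.2874, -1.86534)–(1.69965, 0.2874, -1.05)  len=1.6307
  (v1,v4,v2) [-+-] → (1.69965, 0.2874, -1.05)–(1.69965, 0.2874, 0.580684)  len=1.6307
  (v2,v4,v5) [-++] → (1.69965, 0.2874, 0.580684)–(1.69965, 0.2874, 1.05)  len=0.4693
  (v2,v5,v3) [-+-] → (1.69965, 0.2874, 1.05)–(0.2874, 0.2874, 1.86534)  len=1.6307
  (v4,v0,v6) [+-+] → (0.2874, 0.2874, -1.86534)–(0, 0.2874, -1.93407)  len=0.2955
  (v5,v7,v3) [++-] → (0, 0.2874, 1.93407)–(0.2874, 0.2874, 1.86534)  len=0.2955
  (v6,v0,v8) [+-+] → (0, 0.2874, -1.93407)–(-0.2874, 0.2874, -1.86534)  len=0.2955
  (v7,v9,v3) [++-] → (-0.2874, 0.2874, 1.86534)–(0, 0.2874, 1.93407)  len=0.2955
  (v8,v0,v10) [+--] → (-0.2874, 0.2874, -1.86534)–(-1.69965, 0.2874, -1.05)  len=1.6307
  (v8,v10,v9) [+-+] → (-1.69965, 0.2874, -1.05)–(-1.69965, 0.2874, -0.580684)  len=0.4693
  (v9,v10,v11) [+--] → (-1.69965, 0.2874, -0.580684)–(-1.69965, 0.2874, 1.05)  len=1.6307
  (v9,v11,v3) [+--] → (-1.69965, 0.2874, 1.05)–(-0.2874, 0.2874, 1.86534)  len=1.6307

Chained into 1 loop(s):
  loop 1: 12 segments, perimeter = 11.9049
Total perimeter = 11.905

loops=1 perimeter=11.905


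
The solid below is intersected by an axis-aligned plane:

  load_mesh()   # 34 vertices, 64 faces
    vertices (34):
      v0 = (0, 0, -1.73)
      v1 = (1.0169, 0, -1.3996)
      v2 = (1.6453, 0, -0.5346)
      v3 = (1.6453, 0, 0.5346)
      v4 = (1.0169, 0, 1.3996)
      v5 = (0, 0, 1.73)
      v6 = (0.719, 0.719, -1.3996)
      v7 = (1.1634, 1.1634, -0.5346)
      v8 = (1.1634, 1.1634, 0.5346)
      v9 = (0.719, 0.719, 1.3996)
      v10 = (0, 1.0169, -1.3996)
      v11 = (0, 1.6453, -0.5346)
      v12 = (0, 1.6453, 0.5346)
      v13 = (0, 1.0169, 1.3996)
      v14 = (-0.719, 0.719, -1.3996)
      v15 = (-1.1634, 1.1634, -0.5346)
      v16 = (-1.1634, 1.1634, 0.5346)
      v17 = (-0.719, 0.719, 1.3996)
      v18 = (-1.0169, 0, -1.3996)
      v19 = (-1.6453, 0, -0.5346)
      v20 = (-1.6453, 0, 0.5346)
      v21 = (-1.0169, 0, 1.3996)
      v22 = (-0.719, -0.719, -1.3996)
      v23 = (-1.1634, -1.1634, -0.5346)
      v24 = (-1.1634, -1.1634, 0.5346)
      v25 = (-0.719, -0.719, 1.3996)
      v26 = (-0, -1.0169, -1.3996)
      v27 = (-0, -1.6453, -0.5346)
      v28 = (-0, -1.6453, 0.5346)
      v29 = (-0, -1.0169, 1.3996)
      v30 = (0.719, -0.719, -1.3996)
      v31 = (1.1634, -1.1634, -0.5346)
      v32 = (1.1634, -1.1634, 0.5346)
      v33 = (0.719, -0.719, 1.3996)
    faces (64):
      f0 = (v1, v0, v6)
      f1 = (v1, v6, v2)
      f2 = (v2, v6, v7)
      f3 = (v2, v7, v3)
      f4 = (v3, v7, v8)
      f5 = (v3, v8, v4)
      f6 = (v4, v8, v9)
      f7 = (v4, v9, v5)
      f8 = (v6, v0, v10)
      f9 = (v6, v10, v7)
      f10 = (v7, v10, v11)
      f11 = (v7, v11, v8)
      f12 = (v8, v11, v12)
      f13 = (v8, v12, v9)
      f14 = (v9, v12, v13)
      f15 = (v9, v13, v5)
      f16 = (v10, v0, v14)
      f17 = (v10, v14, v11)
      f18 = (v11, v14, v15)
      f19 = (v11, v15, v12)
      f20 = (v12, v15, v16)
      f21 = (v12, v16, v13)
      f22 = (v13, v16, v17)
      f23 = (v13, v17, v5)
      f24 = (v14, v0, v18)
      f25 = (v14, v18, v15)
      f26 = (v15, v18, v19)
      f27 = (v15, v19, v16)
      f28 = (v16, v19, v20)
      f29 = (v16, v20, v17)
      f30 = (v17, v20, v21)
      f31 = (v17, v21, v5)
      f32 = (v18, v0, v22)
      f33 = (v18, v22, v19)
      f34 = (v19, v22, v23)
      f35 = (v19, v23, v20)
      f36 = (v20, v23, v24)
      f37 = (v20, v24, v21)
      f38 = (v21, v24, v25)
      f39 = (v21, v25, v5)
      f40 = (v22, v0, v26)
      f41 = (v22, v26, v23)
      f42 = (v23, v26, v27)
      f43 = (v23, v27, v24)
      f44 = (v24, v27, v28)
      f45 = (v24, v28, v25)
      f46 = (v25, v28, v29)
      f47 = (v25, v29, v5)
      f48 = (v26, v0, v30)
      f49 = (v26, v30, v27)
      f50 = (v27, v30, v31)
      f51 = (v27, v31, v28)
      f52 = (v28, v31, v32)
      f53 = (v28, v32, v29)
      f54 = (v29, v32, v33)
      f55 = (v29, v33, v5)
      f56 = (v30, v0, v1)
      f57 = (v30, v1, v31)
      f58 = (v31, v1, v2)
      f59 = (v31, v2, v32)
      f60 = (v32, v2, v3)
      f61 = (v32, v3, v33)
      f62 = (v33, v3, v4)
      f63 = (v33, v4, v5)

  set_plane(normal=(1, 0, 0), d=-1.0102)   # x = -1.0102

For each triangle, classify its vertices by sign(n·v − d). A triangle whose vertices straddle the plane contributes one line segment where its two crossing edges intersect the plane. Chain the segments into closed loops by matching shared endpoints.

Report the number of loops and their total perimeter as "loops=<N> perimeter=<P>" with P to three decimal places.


loops=1 perimeter=8.255

Straddling triangles (20 of 64):
  (v11,v14,v15) [++-] → (-1.0102, 1.0102, -0.832795)–(-1.0102, 1.22686, -0.5346)  len=0.3686
  (v11,v15,v12) [+-+] → (-1.0102, 1.22686, -0.5346)–(-1.0102, 1.22686, -0.393805)  len=0.1408
  (v12,v15,v16) [+--] → (-1.0102, 1.22686, -0.393805)–(-1.0102, 1.22686, 0.5346)  len=0.9284
  (v12,v16,v13) [+-+] → (-1.0102, 1.22686, 0.5346)–(-1.0102, 1.14411, 0.648506)  len=0.1408
  (v13,v16,v17) [+-+] → (-1.0102, 1.14411, 0.648506)–(-1.0102, 1.0102, 0.832795)  len=0.2278
  (v14,v0,v18) [++-] → (-1.0102, 0, -1.40178)–(-1.0102, 0.0161709, -1.3996)  len=0.0163
  (v14,v18,v15) [+--] → (-1.0102, 0.0161709, -1.3996)–(-1.0102, 1.0102, -0.832795)  len=1.1443
  (v16,v20,v17) [--+] → (-1.0102, 0.492969, 1.12767)–(-1.0102, 1.0102, 0.832795)  len=0.5954
  (v17,v20,v21) [+--] → (-1.0102, 0.492969, 1.12767)–(-1.0102, 0.0161709, 1.3996)  len=0.5489
  (v17,v21,v5) [+-+] → (-1.0102, 0.0161709, 1.3996)–(-1.0102, 0, 1.40178)  len=0.0163
  (v18,v0,v22) [-++] → (-1.0102, 0, -1.40178)–(-1.0102, -0.0161709, -1.3996)  len=0.0163
  (v18,v22,v19) [-+-] → (-1.0102, -0.0161709, -1.3996)–(-1.0102, -0.492969, -1.12767)  len=0.5489
  (v19,v22,v23) [-+-] → (-1.0102, -0.492969, -1.12767)–(-1.0102, -1.0102, -0.832795)  len=0.5954
  (v21,v24,v25) [--+] → (-1.0102, -1.0102, 0.832795)–(-1.0102, -0.0161709, 1.3996)  len=1.1443
  (v21,v25,v5) [-++] → (-1.0102, -0.0161709, 1.3996)–(-1.0102, 0, 1.40178)  len=0.0163
  (v22,v26,v23) [++-] → (-1.0102, -1.14411, -0.648506)–(-1.0102, -1.0102, -0.832795)  len=0.2278
  (v23,v26,v27) [-++] → (-1.0102, -1.14411, -0.648506)–(-1.0102, -1.22686, -0.5346)  len=0.1408
  (v23,v27,v24) [-+-] → (-1.0102, -1.22686, -0.5346)–(-1.0102, -1.22686, 0.393805)  len=0.9284
  (v24,v27,v28) [-++] → (-1.0102, -1.22686, 0.393805)–(-1.0102, -1.22686, 0.5346)  len=0.1408
  (v24,v28,v25) [-++] → (-1.0102, -1.22686, 0.5346)–(-1.0102, -1.0102, 0.832795)  len=0.3686

Chained into 1 loop(s):
  loop 1: 20 segments, perimeter = 8.2551
Total perimeter = 8.255


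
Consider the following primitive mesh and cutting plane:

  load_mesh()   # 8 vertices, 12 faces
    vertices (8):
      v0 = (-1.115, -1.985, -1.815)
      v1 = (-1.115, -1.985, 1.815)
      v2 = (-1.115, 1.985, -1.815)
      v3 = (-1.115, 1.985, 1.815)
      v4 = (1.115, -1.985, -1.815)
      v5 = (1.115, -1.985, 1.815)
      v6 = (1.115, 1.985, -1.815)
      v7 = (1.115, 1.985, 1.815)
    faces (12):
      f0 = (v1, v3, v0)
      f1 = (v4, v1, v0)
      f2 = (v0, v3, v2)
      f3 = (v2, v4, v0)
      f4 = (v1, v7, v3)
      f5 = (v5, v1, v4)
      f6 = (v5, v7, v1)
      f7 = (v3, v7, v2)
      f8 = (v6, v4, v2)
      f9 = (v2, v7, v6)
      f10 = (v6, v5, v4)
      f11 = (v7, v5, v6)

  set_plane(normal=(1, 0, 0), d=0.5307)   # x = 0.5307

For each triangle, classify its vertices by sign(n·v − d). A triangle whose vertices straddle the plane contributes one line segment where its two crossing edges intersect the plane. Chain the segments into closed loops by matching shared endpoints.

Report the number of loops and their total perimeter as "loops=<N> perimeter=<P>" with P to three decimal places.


Straddling triangles (8 of 12):
  (v4,v1,v0) [+--] → (0.5307, -1.985, -0.863875)–(0.5307, -1.985, -1.815)  len=0.9511
  (v2,v4,v0) [-+-] → (0.5307, -0.944789, -1.815)–(0.5307, -1.985, -1.815)  len=1.0402
  (v1,v7,v3) [-+-] → (0.5307, 0.944789, 1.815)–(0.5307, 1.985, 1.815)  len=1.0402
  (v5,v1,v4) [+-+] → (0.5307, -1.985, 1.815)–(0.5307, -1.985, -0.863875)  len=2.6789
  (v5,v7,v1) [++-] → (0.5307, 0.944789, 1.815)–(0.5307, -1.985, 1.815)  len=2.9298
  (v3,v7,v2) [-+-] → (0.5307, 1.985, 1.815)–(0.5307, 1.985, 0.863875)  len=0.9511
  (v6,v4,v2) [++-] → (0.5307, -0.944789, -1.815)–(0.5307, 1.985, -1.815)  len=2.9298
  (v2,v7,v6) [-++] → (0.5307, 1.985, 0.863875)–(0.5307, 1.985, -1.815)  len=2.6789

Chained into 1 loop(s):
  loop 1: 8 segments, perimeter = 15.2000
Total perimeter = 15.200

loops=1 perimeter=15.200


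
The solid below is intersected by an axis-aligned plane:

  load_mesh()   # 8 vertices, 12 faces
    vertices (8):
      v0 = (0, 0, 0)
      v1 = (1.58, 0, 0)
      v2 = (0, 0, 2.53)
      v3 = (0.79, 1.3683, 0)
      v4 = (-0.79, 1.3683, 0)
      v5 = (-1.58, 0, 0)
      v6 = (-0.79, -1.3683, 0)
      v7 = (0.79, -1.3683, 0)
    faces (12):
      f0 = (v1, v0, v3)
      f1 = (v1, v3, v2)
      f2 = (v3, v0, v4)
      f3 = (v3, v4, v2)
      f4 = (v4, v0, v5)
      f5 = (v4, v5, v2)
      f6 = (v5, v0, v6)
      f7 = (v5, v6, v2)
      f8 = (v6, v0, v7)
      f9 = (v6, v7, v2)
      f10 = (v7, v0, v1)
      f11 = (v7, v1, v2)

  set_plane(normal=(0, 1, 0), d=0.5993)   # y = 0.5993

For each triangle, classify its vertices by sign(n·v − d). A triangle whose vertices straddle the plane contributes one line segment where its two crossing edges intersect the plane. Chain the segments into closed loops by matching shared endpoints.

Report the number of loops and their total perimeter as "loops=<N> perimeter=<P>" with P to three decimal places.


loops=1 perimeter=6.513

Straddling triangles (6 of 12):
  (v1,v0,v3) [--+] → (0.346011, 0.5993, 0)–(1.23399, 0.5993, 0)  len=0.8880
  (v1,v3,v2) [-+-] → (1.23399, 0.5993, 0)–(0.346011, 0.5993, 1.42189)  len=1.6764
  (v3,v0,v4) [+-+] → (0.346011, 0.5993, 0)–(-0.346011, 0.5993, 0)  len=0.6920
  (v3,v4,v2) [++-] → (-0.346011, 0.5993, 1.42189)–(0.346011, 0.5993, 1.42189)  len=0.6920
  (v4,v0,v5) [+--] → (-0.346011, 0.5993, 0)–(-1.23399, 0.5993, 0)  len=0.8880
  (v4,v5,v2) [+--] → (-1.23399, 0.5993, 0)–(-0.346011, 0.5993, 1.42189)  len=1.6764

Chained into 1 loop(s):
  loop 1: 6 segments, perimeter = 6.5128
Total perimeter = 6.513


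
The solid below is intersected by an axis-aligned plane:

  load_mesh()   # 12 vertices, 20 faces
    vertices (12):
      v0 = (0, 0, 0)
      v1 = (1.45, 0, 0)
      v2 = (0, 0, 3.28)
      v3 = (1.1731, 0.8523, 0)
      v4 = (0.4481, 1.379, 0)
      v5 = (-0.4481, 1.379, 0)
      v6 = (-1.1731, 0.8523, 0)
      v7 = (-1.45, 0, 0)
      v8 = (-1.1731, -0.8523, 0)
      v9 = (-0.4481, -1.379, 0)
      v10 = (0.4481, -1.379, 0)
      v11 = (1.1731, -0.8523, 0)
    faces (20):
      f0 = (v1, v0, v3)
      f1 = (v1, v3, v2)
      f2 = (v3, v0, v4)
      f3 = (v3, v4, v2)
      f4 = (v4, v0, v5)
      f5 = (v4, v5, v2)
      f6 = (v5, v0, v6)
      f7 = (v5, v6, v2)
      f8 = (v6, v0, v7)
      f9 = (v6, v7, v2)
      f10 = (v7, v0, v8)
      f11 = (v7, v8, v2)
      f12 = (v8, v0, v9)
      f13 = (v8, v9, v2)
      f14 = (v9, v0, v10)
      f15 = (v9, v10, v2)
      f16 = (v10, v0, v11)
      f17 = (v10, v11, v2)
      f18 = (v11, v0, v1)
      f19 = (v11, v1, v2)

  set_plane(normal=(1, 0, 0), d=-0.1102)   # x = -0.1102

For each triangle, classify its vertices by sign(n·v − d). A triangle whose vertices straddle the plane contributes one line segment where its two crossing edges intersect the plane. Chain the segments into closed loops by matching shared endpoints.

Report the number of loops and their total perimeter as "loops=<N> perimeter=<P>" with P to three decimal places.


loops=1 perimeter=9.446

Straddling triangles (12 of 20):
  (v4,v0,v5) [++-] → (-0.1102, 0.339134, 0)–(-0.1102, 1.379, 0)  len=1.0399
  (v4,v5,v2) [+-+] → (-0.1102, 1.379, 0)–(-0.1102, 0.339134, 2.47336)  len=2.6831
  (v5,v0,v6) [-+-] → (-0.1102, 0.339134, 0)–(-0.1102, 0.0800643, 0)  len=0.2591
  (v5,v6,v2) [--+] → (-0.1102, 0.0800643, 2.97188)–(-0.1102, 0.339134, 2.47336)  len=0.5618
  (v6,v0,v7) [-+-] → (-0.1102, 0.0800643, 0)–(-0.1102, 0, 0)  len=0.0801
  (v6,v7,v2) [--+] → (-0.1102, 0, 3.03072)–(-0.1102, 0.0800643, 2.97188)  len=0.0994
  (v7,v0,v8) [-+-] → (-0.1102, 0, 0)–(-0.1102, -0.0800643, 0)  len=0.0801
  (v7,v8,v2) [--+] → (-0.1102, -0.0800643, 2.97188)–(-0.1102, 0, 3.03072)  len=0.0994
  (v8,v0,v9) [-+-] → (-0.1102, -0.0800643, 0)–(-0.1102, -0.339134, 0)  len=0.2591
  (v8,v9,v2) [--+] → (-0.1102, -0.339134, 2.47336)–(-0.1102, -0.0800643, 2.97188)  len=0.5618
  (v9,v0,v10) [-++] → (-0.1102, -0.339134, 0)–(-0.1102, -1.379, 0)  len=1.0399
  (v9,v10,v2) [-++] → (-0.1102, -1.379, 0)–(-0.1102, -0.339134, 2.47336)  len=2.6831

Chained into 1 loop(s):
  loop 1: 12 segments, perimeter = 9.4465
Total perimeter = 9.446
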